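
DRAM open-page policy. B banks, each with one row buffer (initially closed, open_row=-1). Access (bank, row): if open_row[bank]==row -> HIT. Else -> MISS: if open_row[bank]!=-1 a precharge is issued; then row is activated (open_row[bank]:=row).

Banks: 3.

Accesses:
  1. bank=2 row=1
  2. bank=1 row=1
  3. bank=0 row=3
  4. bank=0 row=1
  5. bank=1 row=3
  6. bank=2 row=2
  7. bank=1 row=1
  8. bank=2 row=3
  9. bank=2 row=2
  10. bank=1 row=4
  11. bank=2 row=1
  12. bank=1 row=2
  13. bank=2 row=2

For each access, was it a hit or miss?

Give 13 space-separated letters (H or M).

Acc 1: bank2 row1 -> MISS (open row1); precharges=0
Acc 2: bank1 row1 -> MISS (open row1); precharges=0
Acc 3: bank0 row3 -> MISS (open row3); precharges=0
Acc 4: bank0 row1 -> MISS (open row1); precharges=1
Acc 5: bank1 row3 -> MISS (open row3); precharges=2
Acc 6: bank2 row2 -> MISS (open row2); precharges=3
Acc 7: bank1 row1 -> MISS (open row1); precharges=4
Acc 8: bank2 row3 -> MISS (open row3); precharges=5
Acc 9: bank2 row2 -> MISS (open row2); precharges=6
Acc 10: bank1 row4 -> MISS (open row4); precharges=7
Acc 11: bank2 row1 -> MISS (open row1); precharges=8
Acc 12: bank1 row2 -> MISS (open row2); precharges=9
Acc 13: bank2 row2 -> MISS (open row2); precharges=10

Answer: M M M M M M M M M M M M M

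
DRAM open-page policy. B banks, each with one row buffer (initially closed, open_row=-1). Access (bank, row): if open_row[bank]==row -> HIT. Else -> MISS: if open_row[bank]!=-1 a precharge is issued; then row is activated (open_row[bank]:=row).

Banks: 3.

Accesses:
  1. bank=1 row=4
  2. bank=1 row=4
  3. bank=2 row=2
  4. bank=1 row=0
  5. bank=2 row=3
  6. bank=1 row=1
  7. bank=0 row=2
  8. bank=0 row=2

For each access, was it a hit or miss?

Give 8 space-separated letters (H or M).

Acc 1: bank1 row4 -> MISS (open row4); precharges=0
Acc 2: bank1 row4 -> HIT
Acc 3: bank2 row2 -> MISS (open row2); precharges=0
Acc 4: bank1 row0 -> MISS (open row0); precharges=1
Acc 5: bank2 row3 -> MISS (open row3); precharges=2
Acc 6: bank1 row1 -> MISS (open row1); precharges=3
Acc 7: bank0 row2 -> MISS (open row2); precharges=3
Acc 8: bank0 row2 -> HIT

Answer: M H M M M M M H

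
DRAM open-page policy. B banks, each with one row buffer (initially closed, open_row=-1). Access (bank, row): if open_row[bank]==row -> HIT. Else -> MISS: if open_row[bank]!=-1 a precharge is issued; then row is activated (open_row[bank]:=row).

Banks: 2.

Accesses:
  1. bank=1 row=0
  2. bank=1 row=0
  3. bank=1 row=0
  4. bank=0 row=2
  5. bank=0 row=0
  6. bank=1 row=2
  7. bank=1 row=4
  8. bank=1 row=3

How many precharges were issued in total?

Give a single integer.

Answer: 4

Derivation:
Acc 1: bank1 row0 -> MISS (open row0); precharges=0
Acc 2: bank1 row0 -> HIT
Acc 3: bank1 row0 -> HIT
Acc 4: bank0 row2 -> MISS (open row2); precharges=0
Acc 5: bank0 row0 -> MISS (open row0); precharges=1
Acc 6: bank1 row2 -> MISS (open row2); precharges=2
Acc 7: bank1 row4 -> MISS (open row4); precharges=3
Acc 8: bank1 row3 -> MISS (open row3); precharges=4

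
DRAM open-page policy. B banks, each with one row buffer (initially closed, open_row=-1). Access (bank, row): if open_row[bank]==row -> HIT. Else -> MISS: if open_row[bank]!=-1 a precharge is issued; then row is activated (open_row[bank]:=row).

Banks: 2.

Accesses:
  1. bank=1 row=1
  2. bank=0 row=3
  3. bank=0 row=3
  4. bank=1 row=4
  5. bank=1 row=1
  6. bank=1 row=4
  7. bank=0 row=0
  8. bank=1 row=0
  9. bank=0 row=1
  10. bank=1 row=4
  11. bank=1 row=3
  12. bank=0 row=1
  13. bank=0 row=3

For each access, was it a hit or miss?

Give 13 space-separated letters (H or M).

Answer: M M H M M M M M M M M H M

Derivation:
Acc 1: bank1 row1 -> MISS (open row1); precharges=0
Acc 2: bank0 row3 -> MISS (open row3); precharges=0
Acc 3: bank0 row3 -> HIT
Acc 4: bank1 row4 -> MISS (open row4); precharges=1
Acc 5: bank1 row1 -> MISS (open row1); precharges=2
Acc 6: bank1 row4 -> MISS (open row4); precharges=3
Acc 7: bank0 row0 -> MISS (open row0); precharges=4
Acc 8: bank1 row0 -> MISS (open row0); precharges=5
Acc 9: bank0 row1 -> MISS (open row1); precharges=6
Acc 10: bank1 row4 -> MISS (open row4); precharges=7
Acc 11: bank1 row3 -> MISS (open row3); precharges=8
Acc 12: bank0 row1 -> HIT
Acc 13: bank0 row3 -> MISS (open row3); precharges=9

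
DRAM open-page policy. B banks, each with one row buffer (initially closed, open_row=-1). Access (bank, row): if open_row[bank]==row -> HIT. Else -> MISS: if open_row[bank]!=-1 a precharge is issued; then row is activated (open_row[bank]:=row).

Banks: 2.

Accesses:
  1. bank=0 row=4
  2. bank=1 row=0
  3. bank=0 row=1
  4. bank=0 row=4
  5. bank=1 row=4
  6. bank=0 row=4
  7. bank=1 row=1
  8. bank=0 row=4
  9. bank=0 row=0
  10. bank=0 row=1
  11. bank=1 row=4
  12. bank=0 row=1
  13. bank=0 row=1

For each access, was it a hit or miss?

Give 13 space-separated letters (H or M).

Acc 1: bank0 row4 -> MISS (open row4); precharges=0
Acc 2: bank1 row0 -> MISS (open row0); precharges=0
Acc 3: bank0 row1 -> MISS (open row1); precharges=1
Acc 4: bank0 row4 -> MISS (open row4); precharges=2
Acc 5: bank1 row4 -> MISS (open row4); precharges=3
Acc 6: bank0 row4 -> HIT
Acc 7: bank1 row1 -> MISS (open row1); precharges=4
Acc 8: bank0 row4 -> HIT
Acc 9: bank0 row0 -> MISS (open row0); precharges=5
Acc 10: bank0 row1 -> MISS (open row1); precharges=6
Acc 11: bank1 row4 -> MISS (open row4); precharges=7
Acc 12: bank0 row1 -> HIT
Acc 13: bank0 row1 -> HIT

Answer: M M M M M H M H M M M H H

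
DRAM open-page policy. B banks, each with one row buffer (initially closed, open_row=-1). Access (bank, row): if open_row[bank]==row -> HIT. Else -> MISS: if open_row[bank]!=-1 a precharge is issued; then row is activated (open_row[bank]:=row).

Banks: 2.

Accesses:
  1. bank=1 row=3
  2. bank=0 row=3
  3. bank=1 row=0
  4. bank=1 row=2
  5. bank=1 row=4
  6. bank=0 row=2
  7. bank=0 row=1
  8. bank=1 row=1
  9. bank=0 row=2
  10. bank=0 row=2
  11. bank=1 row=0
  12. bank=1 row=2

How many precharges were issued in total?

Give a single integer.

Acc 1: bank1 row3 -> MISS (open row3); precharges=0
Acc 2: bank0 row3 -> MISS (open row3); precharges=0
Acc 3: bank1 row0 -> MISS (open row0); precharges=1
Acc 4: bank1 row2 -> MISS (open row2); precharges=2
Acc 5: bank1 row4 -> MISS (open row4); precharges=3
Acc 6: bank0 row2 -> MISS (open row2); precharges=4
Acc 7: bank0 row1 -> MISS (open row1); precharges=5
Acc 8: bank1 row1 -> MISS (open row1); precharges=6
Acc 9: bank0 row2 -> MISS (open row2); precharges=7
Acc 10: bank0 row2 -> HIT
Acc 11: bank1 row0 -> MISS (open row0); precharges=8
Acc 12: bank1 row2 -> MISS (open row2); precharges=9

Answer: 9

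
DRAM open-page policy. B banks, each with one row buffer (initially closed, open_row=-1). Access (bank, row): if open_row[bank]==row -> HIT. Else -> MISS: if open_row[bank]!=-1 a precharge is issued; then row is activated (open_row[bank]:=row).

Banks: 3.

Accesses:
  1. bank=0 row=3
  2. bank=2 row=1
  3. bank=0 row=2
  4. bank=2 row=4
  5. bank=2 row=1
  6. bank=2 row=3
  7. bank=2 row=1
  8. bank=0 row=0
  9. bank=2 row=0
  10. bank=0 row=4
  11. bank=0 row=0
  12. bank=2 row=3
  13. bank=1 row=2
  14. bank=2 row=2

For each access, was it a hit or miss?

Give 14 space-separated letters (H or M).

Answer: M M M M M M M M M M M M M M

Derivation:
Acc 1: bank0 row3 -> MISS (open row3); precharges=0
Acc 2: bank2 row1 -> MISS (open row1); precharges=0
Acc 3: bank0 row2 -> MISS (open row2); precharges=1
Acc 4: bank2 row4 -> MISS (open row4); precharges=2
Acc 5: bank2 row1 -> MISS (open row1); precharges=3
Acc 6: bank2 row3 -> MISS (open row3); precharges=4
Acc 7: bank2 row1 -> MISS (open row1); precharges=5
Acc 8: bank0 row0 -> MISS (open row0); precharges=6
Acc 9: bank2 row0 -> MISS (open row0); precharges=7
Acc 10: bank0 row4 -> MISS (open row4); precharges=8
Acc 11: bank0 row0 -> MISS (open row0); precharges=9
Acc 12: bank2 row3 -> MISS (open row3); precharges=10
Acc 13: bank1 row2 -> MISS (open row2); precharges=10
Acc 14: bank2 row2 -> MISS (open row2); precharges=11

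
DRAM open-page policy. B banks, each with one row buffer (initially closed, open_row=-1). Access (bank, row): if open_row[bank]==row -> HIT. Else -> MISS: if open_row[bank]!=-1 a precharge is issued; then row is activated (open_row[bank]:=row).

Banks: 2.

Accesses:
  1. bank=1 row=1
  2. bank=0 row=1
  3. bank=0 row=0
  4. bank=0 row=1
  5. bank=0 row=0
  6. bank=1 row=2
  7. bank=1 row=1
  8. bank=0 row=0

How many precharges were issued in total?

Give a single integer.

Acc 1: bank1 row1 -> MISS (open row1); precharges=0
Acc 2: bank0 row1 -> MISS (open row1); precharges=0
Acc 3: bank0 row0 -> MISS (open row0); precharges=1
Acc 4: bank0 row1 -> MISS (open row1); precharges=2
Acc 5: bank0 row0 -> MISS (open row0); precharges=3
Acc 6: bank1 row2 -> MISS (open row2); precharges=4
Acc 7: bank1 row1 -> MISS (open row1); precharges=5
Acc 8: bank0 row0 -> HIT

Answer: 5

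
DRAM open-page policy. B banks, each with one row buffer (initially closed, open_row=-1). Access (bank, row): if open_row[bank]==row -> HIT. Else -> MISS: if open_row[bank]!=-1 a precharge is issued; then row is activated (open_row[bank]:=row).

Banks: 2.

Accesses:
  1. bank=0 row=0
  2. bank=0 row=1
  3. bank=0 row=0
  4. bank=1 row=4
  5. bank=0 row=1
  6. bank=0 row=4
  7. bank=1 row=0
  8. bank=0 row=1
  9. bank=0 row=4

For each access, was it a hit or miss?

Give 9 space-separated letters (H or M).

Answer: M M M M M M M M M

Derivation:
Acc 1: bank0 row0 -> MISS (open row0); precharges=0
Acc 2: bank0 row1 -> MISS (open row1); precharges=1
Acc 3: bank0 row0 -> MISS (open row0); precharges=2
Acc 4: bank1 row4 -> MISS (open row4); precharges=2
Acc 5: bank0 row1 -> MISS (open row1); precharges=3
Acc 6: bank0 row4 -> MISS (open row4); precharges=4
Acc 7: bank1 row0 -> MISS (open row0); precharges=5
Acc 8: bank0 row1 -> MISS (open row1); precharges=6
Acc 9: bank0 row4 -> MISS (open row4); precharges=7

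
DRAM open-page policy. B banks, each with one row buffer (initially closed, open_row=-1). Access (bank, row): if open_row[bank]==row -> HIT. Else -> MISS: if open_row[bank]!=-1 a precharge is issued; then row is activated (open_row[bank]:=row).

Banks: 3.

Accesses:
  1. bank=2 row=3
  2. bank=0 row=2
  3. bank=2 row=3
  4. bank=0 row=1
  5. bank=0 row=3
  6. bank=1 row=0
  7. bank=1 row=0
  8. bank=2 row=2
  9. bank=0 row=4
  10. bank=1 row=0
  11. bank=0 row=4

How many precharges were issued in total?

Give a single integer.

Acc 1: bank2 row3 -> MISS (open row3); precharges=0
Acc 2: bank0 row2 -> MISS (open row2); precharges=0
Acc 3: bank2 row3 -> HIT
Acc 4: bank0 row1 -> MISS (open row1); precharges=1
Acc 5: bank0 row3 -> MISS (open row3); precharges=2
Acc 6: bank1 row0 -> MISS (open row0); precharges=2
Acc 7: bank1 row0 -> HIT
Acc 8: bank2 row2 -> MISS (open row2); precharges=3
Acc 9: bank0 row4 -> MISS (open row4); precharges=4
Acc 10: bank1 row0 -> HIT
Acc 11: bank0 row4 -> HIT

Answer: 4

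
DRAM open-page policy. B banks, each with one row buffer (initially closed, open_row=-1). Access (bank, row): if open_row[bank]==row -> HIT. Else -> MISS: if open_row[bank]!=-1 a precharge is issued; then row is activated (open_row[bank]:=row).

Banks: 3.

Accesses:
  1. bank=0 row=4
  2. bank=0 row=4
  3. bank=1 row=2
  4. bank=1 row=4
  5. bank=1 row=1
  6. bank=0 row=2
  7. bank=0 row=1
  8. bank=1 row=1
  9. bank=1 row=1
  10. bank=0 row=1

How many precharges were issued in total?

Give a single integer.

Acc 1: bank0 row4 -> MISS (open row4); precharges=0
Acc 2: bank0 row4 -> HIT
Acc 3: bank1 row2 -> MISS (open row2); precharges=0
Acc 4: bank1 row4 -> MISS (open row4); precharges=1
Acc 5: bank1 row1 -> MISS (open row1); precharges=2
Acc 6: bank0 row2 -> MISS (open row2); precharges=3
Acc 7: bank0 row1 -> MISS (open row1); precharges=4
Acc 8: bank1 row1 -> HIT
Acc 9: bank1 row1 -> HIT
Acc 10: bank0 row1 -> HIT

Answer: 4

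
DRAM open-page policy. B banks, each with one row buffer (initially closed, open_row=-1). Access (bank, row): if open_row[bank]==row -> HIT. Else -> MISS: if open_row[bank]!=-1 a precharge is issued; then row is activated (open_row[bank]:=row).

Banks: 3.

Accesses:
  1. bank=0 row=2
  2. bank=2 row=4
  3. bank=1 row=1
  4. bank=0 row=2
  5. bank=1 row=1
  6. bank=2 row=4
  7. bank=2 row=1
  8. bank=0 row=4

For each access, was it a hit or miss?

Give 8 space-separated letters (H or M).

Answer: M M M H H H M M

Derivation:
Acc 1: bank0 row2 -> MISS (open row2); precharges=0
Acc 2: bank2 row4 -> MISS (open row4); precharges=0
Acc 3: bank1 row1 -> MISS (open row1); precharges=0
Acc 4: bank0 row2 -> HIT
Acc 5: bank1 row1 -> HIT
Acc 6: bank2 row4 -> HIT
Acc 7: bank2 row1 -> MISS (open row1); precharges=1
Acc 8: bank0 row4 -> MISS (open row4); precharges=2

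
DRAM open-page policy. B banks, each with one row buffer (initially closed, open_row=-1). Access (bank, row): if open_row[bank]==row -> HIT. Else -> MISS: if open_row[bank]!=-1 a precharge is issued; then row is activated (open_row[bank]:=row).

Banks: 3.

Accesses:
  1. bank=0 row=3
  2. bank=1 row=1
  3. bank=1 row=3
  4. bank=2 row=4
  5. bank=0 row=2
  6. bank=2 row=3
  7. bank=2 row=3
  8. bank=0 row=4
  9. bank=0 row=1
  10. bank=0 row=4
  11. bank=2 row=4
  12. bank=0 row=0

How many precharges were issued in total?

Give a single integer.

Answer: 8

Derivation:
Acc 1: bank0 row3 -> MISS (open row3); precharges=0
Acc 2: bank1 row1 -> MISS (open row1); precharges=0
Acc 3: bank1 row3 -> MISS (open row3); precharges=1
Acc 4: bank2 row4 -> MISS (open row4); precharges=1
Acc 5: bank0 row2 -> MISS (open row2); precharges=2
Acc 6: bank2 row3 -> MISS (open row3); precharges=3
Acc 7: bank2 row3 -> HIT
Acc 8: bank0 row4 -> MISS (open row4); precharges=4
Acc 9: bank0 row1 -> MISS (open row1); precharges=5
Acc 10: bank0 row4 -> MISS (open row4); precharges=6
Acc 11: bank2 row4 -> MISS (open row4); precharges=7
Acc 12: bank0 row0 -> MISS (open row0); precharges=8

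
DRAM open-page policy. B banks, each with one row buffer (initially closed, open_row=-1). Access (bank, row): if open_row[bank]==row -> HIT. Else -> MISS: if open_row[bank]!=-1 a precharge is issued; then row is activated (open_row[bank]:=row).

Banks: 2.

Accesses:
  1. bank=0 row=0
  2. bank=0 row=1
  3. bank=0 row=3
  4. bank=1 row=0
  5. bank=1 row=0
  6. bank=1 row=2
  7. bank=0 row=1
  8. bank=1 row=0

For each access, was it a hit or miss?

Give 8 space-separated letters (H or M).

Answer: M M M M H M M M

Derivation:
Acc 1: bank0 row0 -> MISS (open row0); precharges=0
Acc 2: bank0 row1 -> MISS (open row1); precharges=1
Acc 3: bank0 row3 -> MISS (open row3); precharges=2
Acc 4: bank1 row0 -> MISS (open row0); precharges=2
Acc 5: bank1 row0 -> HIT
Acc 6: bank1 row2 -> MISS (open row2); precharges=3
Acc 7: bank0 row1 -> MISS (open row1); precharges=4
Acc 8: bank1 row0 -> MISS (open row0); precharges=5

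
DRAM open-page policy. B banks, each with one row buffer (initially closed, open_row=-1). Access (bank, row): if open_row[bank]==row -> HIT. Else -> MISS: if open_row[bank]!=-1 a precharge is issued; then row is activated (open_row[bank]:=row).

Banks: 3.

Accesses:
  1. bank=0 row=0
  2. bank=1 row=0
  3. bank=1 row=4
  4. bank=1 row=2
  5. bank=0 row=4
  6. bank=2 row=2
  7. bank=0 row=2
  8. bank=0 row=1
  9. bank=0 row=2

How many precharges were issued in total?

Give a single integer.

Answer: 6

Derivation:
Acc 1: bank0 row0 -> MISS (open row0); precharges=0
Acc 2: bank1 row0 -> MISS (open row0); precharges=0
Acc 3: bank1 row4 -> MISS (open row4); precharges=1
Acc 4: bank1 row2 -> MISS (open row2); precharges=2
Acc 5: bank0 row4 -> MISS (open row4); precharges=3
Acc 6: bank2 row2 -> MISS (open row2); precharges=3
Acc 7: bank0 row2 -> MISS (open row2); precharges=4
Acc 8: bank0 row1 -> MISS (open row1); precharges=5
Acc 9: bank0 row2 -> MISS (open row2); precharges=6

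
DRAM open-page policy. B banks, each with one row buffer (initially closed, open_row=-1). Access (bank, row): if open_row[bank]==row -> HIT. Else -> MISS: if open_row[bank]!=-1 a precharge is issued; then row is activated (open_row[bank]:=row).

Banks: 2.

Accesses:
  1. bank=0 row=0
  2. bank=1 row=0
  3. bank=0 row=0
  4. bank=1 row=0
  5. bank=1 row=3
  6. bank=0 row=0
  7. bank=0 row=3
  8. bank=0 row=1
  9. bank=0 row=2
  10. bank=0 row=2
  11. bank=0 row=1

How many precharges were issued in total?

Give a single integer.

Acc 1: bank0 row0 -> MISS (open row0); precharges=0
Acc 2: bank1 row0 -> MISS (open row0); precharges=0
Acc 3: bank0 row0 -> HIT
Acc 4: bank1 row0 -> HIT
Acc 5: bank1 row3 -> MISS (open row3); precharges=1
Acc 6: bank0 row0 -> HIT
Acc 7: bank0 row3 -> MISS (open row3); precharges=2
Acc 8: bank0 row1 -> MISS (open row1); precharges=3
Acc 9: bank0 row2 -> MISS (open row2); precharges=4
Acc 10: bank0 row2 -> HIT
Acc 11: bank0 row1 -> MISS (open row1); precharges=5

Answer: 5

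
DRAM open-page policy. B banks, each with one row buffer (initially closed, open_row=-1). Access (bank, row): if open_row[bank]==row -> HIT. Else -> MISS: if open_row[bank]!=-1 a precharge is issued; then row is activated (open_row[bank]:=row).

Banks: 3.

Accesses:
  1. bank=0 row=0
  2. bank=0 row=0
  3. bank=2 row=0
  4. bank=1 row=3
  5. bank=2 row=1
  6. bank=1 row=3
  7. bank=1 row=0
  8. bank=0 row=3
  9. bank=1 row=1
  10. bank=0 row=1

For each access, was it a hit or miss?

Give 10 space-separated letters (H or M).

Acc 1: bank0 row0 -> MISS (open row0); precharges=0
Acc 2: bank0 row0 -> HIT
Acc 3: bank2 row0 -> MISS (open row0); precharges=0
Acc 4: bank1 row3 -> MISS (open row3); precharges=0
Acc 5: bank2 row1 -> MISS (open row1); precharges=1
Acc 6: bank1 row3 -> HIT
Acc 7: bank1 row0 -> MISS (open row0); precharges=2
Acc 8: bank0 row3 -> MISS (open row3); precharges=3
Acc 9: bank1 row1 -> MISS (open row1); precharges=4
Acc 10: bank0 row1 -> MISS (open row1); precharges=5

Answer: M H M M M H M M M M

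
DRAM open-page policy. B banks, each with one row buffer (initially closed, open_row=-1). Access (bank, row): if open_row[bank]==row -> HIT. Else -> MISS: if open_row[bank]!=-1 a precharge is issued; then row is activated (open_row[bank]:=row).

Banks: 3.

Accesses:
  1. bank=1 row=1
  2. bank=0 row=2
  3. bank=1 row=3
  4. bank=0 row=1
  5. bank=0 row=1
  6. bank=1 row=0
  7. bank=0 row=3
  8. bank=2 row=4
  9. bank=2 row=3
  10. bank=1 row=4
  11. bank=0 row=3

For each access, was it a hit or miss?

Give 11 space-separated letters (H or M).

Answer: M M M M H M M M M M H

Derivation:
Acc 1: bank1 row1 -> MISS (open row1); precharges=0
Acc 2: bank0 row2 -> MISS (open row2); precharges=0
Acc 3: bank1 row3 -> MISS (open row3); precharges=1
Acc 4: bank0 row1 -> MISS (open row1); precharges=2
Acc 5: bank0 row1 -> HIT
Acc 6: bank1 row0 -> MISS (open row0); precharges=3
Acc 7: bank0 row3 -> MISS (open row3); precharges=4
Acc 8: bank2 row4 -> MISS (open row4); precharges=4
Acc 9: bank2 row3 -> MISS (open row3); precharges=5
Acc 10: bank1 row4 -> MISS (open row4); precharges=6
Acc 11: bank0 row3 -> HIT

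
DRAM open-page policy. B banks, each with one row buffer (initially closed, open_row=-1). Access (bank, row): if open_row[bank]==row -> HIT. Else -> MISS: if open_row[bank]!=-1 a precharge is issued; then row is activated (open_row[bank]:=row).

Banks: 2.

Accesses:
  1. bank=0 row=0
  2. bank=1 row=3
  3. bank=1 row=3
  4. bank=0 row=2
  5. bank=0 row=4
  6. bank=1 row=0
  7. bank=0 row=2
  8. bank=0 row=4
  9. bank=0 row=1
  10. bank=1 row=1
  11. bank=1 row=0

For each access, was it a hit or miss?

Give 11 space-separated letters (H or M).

Acc 1: bank0 row0 -> MISS (open row0); precharges=0
Acc 2: bank1 row3 -> MISS (open row3); precharges=0
Acc 3: bank1 row3 -> HIT
Acc 4: bank0 row2 -> MISS (open row2); precharges=1
Acc 5: bank0 row4 -> MISS (open row4); precharges=2
Acc 6: bank1 row0 -> MISS (open row0); precharges=3
Acc 7: bank0 row2 -> MISS (open row2); precharges=4
Acc 8: bank0 row4 -> MISS (open row4); precharges=5
Acc 9: bank0 row1 -> MISS (open row1); precharges=6
Acc 10: bank1 row1 -> MISS (open row1); precharges=7
Acc 11: bank1 row0 -> MISS (open row0); precharges=8

Answer: M M H M M M M M M M M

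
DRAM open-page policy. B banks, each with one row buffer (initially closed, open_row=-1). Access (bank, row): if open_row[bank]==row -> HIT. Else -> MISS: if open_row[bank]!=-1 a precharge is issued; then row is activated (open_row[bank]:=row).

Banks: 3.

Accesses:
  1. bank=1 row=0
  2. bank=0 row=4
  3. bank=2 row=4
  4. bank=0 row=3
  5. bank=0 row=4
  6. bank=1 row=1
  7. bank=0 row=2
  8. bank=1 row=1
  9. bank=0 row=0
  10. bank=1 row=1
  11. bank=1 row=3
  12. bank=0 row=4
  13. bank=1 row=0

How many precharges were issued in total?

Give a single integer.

Acc 1: bank1 row0 -> MISS (open row0); precharges=0
Acc 2: bank0 row4 -> MISS (open row4); precharges=0
Acc 3: bank2 row4 -> MISS (open row4); precharges=0
Acc 4: bank0 row3 -> MISS (open row3); precharges=1
Acc 5: bank0 row4 -> MISS (open row4); precharges=2
Acc 6: bank1 row1 -> MISS (open row1); precharges=3
Acc 7: bank0 row2 -> MISS (open row2); precharges=4
Acc 8: bank1 row1 -> HIT
Acc 9: bank0 row0 -> MISS (open row0); precharges=5
Acc 10: bank1 row1 -> HIT
Acc 11: bank1 row3 -> MISS (open row3); precharges=6
Acc 12: bank0 row4 -> MISS (open row4); precharges=7
Acc 13: bank1 row0 -> MISS (open row0); precharges=8

Answer: 8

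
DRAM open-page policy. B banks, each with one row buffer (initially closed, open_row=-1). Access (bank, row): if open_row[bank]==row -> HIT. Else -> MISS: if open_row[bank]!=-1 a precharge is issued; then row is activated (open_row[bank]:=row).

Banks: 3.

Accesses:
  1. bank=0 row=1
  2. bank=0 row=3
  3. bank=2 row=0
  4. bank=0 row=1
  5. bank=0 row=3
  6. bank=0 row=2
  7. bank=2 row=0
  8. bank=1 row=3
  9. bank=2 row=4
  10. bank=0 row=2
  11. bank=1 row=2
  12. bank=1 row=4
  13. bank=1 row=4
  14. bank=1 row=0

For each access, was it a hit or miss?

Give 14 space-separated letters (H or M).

Acc 1: bank0 row1 -> MISS (open row1); precharges=0
Acc 2: bank0 row3 -> MISS (open row3); precharges=1
Acc 3: bank2 row0 -> MISS (open row0); precharges=1
Acc 4: bank0 row1 -> MISS (open row1); precharges=2
Acc 5: bank0 row3 -> MISS (open row3); precharges=3
Acc 6: bank0 row2 -> MISS (open row2); precharges=4
Acc 7: bank2 row0 -> HIT
Acc 8: bank1 row3 -> MISS (open row3); precharges=4
Acc 9: bank2 row4 -> MISS (open row4); precharges=5
Acc 10: bank0 row2 -> HIT
Acc 11: bank1 row2 -> MISS (open row2); precharges=6
Acc 12: bank1 row4 -> MISS (open row4); precharges=7
Acc 13: bank1 row4 -> HIT
Acc 14: bank1 row0 -> MISS (open row0); precharges=8

Answer: M M M M M M H M M H M M H M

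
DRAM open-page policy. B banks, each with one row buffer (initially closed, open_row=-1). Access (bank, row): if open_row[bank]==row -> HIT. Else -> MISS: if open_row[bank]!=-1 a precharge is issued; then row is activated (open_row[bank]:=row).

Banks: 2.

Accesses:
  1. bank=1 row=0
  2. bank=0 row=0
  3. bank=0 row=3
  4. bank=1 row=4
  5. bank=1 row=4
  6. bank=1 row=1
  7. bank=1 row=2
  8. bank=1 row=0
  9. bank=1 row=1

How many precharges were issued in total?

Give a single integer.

Answer: 6

Derivation:
Acc 1: bank1 row0 -> MISS (open row0); precharges=0
Acc 2: bank0 row0 -> MISS (open row0); precharges=0
Acc 3: bank0 row3 -> MISS (open row3); precharges=1
Acc 4: bank1 row4 -> MISS (open row4); precharges=2
Acc 5: bank1 row4 -> HIT
Acc 6: bank1 row1 -> MISS (open row1); precharges=3
Acc 7: bank1 row2 -> MISS (open row2); precharges=4
Acc 8: bank1 row0 -> MISS (open row0); precharges=5
Acc 9: bank1 row1 -> MISS (open row1); precharges=6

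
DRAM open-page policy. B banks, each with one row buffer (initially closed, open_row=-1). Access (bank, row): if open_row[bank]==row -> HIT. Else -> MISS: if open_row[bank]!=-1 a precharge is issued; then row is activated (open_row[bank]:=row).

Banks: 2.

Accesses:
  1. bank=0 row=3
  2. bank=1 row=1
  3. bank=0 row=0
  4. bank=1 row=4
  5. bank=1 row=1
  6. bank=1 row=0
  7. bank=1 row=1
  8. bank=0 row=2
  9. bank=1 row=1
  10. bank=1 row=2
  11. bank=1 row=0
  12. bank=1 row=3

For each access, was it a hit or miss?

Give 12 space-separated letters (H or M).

Acc 1: bank0 row3 -> MISS (open row3); precharges=0
Acc 2: bank1 row1 -> MISS (open row1); precharges=0
Acc 3: bank0 row0 -> MISS (open row0); precharges=1
Acc 4: bank1 row4 -> MISS (open row4); precharges=2
Acc 5: bank1 row1 -> MISS (open row1); precharges=3
Acc 6: bank1 row0 -> MISS (open row0); precharges=4
Acc 7: bank1 row1 -> MISS (open row1); precharges=5
Acc 8: bank0 row2 -> MISS (open row2); precharges=6
Acc 9: bank1 row1 -> HIT
Acc 10: bank1 row2 -> MISS (open row2); precharges=7
Acc 11: bank1 row0 -> MISS (open row0); precharges=8
Acc 12: bank1 row3 -> MISS (open row3); precharges=9

Answer: M M M M M M M M H M M M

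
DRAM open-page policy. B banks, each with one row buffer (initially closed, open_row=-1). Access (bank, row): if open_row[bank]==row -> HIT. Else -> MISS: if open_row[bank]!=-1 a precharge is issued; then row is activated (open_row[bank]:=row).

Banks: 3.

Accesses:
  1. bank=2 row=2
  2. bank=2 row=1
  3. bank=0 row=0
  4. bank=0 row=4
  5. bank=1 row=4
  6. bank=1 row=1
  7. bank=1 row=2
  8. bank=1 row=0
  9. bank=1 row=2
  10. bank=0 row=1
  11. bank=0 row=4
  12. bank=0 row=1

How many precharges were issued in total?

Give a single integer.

Acc 1: bank2 row2 -> MISS (open row2); precharges=0
Acc 2: bank2 row1 -> MISS (open row1); precharges=1
Acc 3: bank0 row0 -> MISS (open row0); precharges=1
Acc 4: bank0 row4 -> MISS (open row4); precharges=2
Acc 5: bank1 row4 -> MISS (open row4); precharges=2
Acc 6: bank1 row1 -> MISS (open row1); precharges=3
Acc 7: bank1 row2 -> MISS (open row2); precharges=4
Acc 8: bank1 row0 -> MISS (open row0); precharges=5
Acc 9: bank1 row2 -> MISS (open row2); precharges=6
Acc 10: bank0 row1 -> MISS (open row1); precharges=7
Acc 11: bank0 row4 -> MISS (open row4); precharges=8
Acc 12: bank0 row1 -> MISS (open row1); precharges=9

Answer: 9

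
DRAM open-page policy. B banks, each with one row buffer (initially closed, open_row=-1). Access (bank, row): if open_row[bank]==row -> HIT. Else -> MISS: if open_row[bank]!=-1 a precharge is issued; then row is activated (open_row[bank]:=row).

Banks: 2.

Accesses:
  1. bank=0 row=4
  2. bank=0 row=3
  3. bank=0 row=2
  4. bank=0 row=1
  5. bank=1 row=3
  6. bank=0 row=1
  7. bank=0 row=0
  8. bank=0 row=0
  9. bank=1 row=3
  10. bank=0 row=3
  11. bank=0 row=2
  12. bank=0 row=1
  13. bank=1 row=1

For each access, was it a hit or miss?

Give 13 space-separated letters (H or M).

Answer: M M M M M H M H H M M M M

Derivation:
Acc 1: bank0 row4 -> MISS (open row4); precharges=0
Acc 2: bank0 row3 -> MISS (open row3); precharges=1
Acc 3: bank0 row2 -> MISS (open row2); precharges=2
Acc 4: bank0 row1 -> MISS (open row1); precharges=3
Acc 5: bank1 row3 -> MISS (open row3); precharges=3
Acc 6: bank0 row1 -> HIT
Acc 7: bank0 row0 -> MISS (open row0); precharges=4
Acc 8: bank0 row0 -> HIT
Acc 9: bank1 row3 -> HIT
Acc 10: bank0 row3 -> MISS (open row3); precharges=5
Acc 11: bank0 row2 -> MISS (open row2); precharges=6
Acc 12: bank0 row1 -> MISS (open row1); precharges=7
Acc 13: bank1 row1 -> MISS (open row1); precharges=8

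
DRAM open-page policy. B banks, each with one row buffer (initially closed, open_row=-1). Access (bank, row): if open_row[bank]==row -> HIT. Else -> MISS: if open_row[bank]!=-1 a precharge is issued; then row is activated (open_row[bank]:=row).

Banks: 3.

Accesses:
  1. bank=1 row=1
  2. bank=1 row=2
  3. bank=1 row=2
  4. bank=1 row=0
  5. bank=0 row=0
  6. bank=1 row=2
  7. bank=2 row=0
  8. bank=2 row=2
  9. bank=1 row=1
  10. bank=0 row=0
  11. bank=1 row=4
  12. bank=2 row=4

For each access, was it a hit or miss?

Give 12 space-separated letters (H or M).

Answer: M M H M M M M M M H M M

Derivation:
Acc 1: bank1 row1 -> MISS (open row1); precharges=0
Acc 2: bank1 row2 -> MISS (open row2); precharges=1
Acc 3: bank1 row2 -> HIT
Acc 4: bank1 row0 -> MISS (open row0); precharges=2
Acc 5: bank0 row0 -> MISS (open row0); precharges=2
Acc 6: bank1 row2 -> MISS (open row2); precharges=3
Acc 7: bank2 row0 -> MISS (open row0); precharges=3
Acc 8: bank2 row2 -> MISS (open row2); precharges=4
Acc 9: bank1 row1 -> MISS (open row1); precharges=5
Acc 10: bank0 row0 -> HIT
Acc 11: bank1 row4 -> MISS (open row4); precharges=6
Acc 12: bank2 row4 -> MISS (open row4); precharges=7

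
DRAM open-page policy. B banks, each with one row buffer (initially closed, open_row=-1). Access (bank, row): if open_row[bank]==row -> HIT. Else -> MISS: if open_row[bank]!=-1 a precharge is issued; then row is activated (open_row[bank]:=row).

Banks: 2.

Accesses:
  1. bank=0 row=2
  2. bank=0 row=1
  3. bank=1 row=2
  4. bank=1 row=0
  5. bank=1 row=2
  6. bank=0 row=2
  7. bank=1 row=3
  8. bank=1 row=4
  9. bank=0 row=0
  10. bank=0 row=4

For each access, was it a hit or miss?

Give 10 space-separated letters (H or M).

Acc 1: bank0 row2 -> MISS (open row2); precharges=0
Acc 2: bank0 row1 -> MISS (open row1); precharges=1
Acc 3: bank1 row2 -> MISS (open row2); precharges=1
Acc 4: bank1 row0 -> MISS (open row0); precharges=2
Acc 5: bank1 row2 -> MISS (open row2); precharges=3
Acc 6: bank0 row2 -> MISS (open row2); precharges=4
Acc 7: bank1 row3 -> MISS (open row3); precharges=5
Acc 8: bank1 row4 -> MISS (open row4); precharges=6
Acc 9: bank0 row0 -> MISS (open row0); precharges=7
Acc 10: bank0 row4 -> MISS (open row4); precharges=8

Answer: M M M M M M M M M M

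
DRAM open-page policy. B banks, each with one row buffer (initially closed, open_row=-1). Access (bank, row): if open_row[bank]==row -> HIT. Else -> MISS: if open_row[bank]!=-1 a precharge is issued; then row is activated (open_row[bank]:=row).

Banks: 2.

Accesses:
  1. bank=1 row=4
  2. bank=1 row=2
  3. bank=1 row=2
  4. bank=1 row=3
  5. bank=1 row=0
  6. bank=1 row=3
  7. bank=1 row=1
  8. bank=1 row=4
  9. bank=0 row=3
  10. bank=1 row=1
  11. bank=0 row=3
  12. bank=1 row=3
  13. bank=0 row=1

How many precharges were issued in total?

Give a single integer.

Acc 1: bank1 row4 -> MISS (open row4); precharges=0
Acc 2: bank1 row2 -> MISS (open row2); precharges=1
Acc 3: bank1 row2 -> HIT
Acc 4: bank1 row3 -> MISS (open row3); precharges=2
Acc 5: bank1 row0 -> MISS (open row0); precharges=3
Acc 6: bank1 row3 -> MISS (open row3); precharges=4
Acc 7: bank1 row1 -> MISS (open row1); precharges=5
Acc 8: bank1 row4 -> MISS (open row4); precharges=6
Acc 9: bank0 row3 -> MISS (open row3); precharges=6
Acc 10: bank1 row1 -> MISS (open row1); precharges=7
Acc 11: bank0 row3 -> HIT
Acc 12: bank1 row3 -> MISS (open row3); precharges=8
Acc 13: bank0 row1 -> MISS (open row1); precharges=9

Answer: 9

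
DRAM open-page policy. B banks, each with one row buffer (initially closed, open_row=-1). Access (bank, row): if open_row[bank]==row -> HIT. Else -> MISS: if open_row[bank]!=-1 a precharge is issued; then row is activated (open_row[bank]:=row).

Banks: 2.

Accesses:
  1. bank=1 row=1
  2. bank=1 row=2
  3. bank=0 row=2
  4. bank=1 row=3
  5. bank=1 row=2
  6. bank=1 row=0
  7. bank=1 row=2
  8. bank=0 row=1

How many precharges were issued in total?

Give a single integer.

Acc 1: bank1 row1 -> MISS (open row1); precharges=0
Acc 2: bank1 row2 -> MISS (open row2); precharges=1
Acc 3: bank0 row2 -> MISS (open row2); precharges=1
Acc 4: bank1 row3 -> MISS (open row3); precharges=2
Acc 5: bank1 row2 -> MISS (open row2); precharges=3
Acc 6: bank1 row0 -> MISS (open row0); precharges=4
Acc 7: bank1 row2 -> MISS (open row2); precharges=5
Acc 8: bank0 row1 -> MISS (open row1); precharges=6

Answer: 6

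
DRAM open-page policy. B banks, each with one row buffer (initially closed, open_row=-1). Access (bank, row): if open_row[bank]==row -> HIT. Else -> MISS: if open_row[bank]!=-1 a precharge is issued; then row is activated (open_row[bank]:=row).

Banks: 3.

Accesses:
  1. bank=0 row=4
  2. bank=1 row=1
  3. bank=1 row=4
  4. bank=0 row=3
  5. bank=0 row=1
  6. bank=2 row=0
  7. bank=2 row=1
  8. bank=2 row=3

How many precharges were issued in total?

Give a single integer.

Acc 1: bank0 row4 -> MISS (open row4); precharges=0
Acc 2: bank1 row1 -> MISS (open row1); precharges=0
Acc 3: bank1 row4 -> MISS (open row4); precharges=1
Acc 4: bank0 row3 -> MISS (open row3); precharges=2
Acc 5: bank0 row1 -> MISS (open row1); precharges=3
Acc 6: bank2 row0 -> MISS (open row0); precharges=3
Acc 7: bank2 row1 -> MISS (open row1); precharges=4
Acc 8: bank2 row3 -> MISS (open row3); precharges=5

Answer: 5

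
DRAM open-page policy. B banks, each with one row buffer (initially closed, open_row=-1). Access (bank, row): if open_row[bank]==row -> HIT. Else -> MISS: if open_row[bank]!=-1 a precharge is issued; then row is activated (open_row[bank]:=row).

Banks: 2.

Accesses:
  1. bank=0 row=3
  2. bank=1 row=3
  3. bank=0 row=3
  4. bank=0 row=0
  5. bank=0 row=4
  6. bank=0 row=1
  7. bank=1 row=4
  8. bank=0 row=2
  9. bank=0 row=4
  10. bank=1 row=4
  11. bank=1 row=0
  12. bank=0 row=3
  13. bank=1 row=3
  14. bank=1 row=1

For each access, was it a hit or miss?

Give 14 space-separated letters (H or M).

Answer: M M H M M M M M M H M M M M

Derivation:
Acc 1: bank0 row3 -> MISS (open row3); precharges=0
Acc 2: bank1 row3 -> MISS (open row3); precharges=0
Acc 3: bank0 row3 -> HIT
Acc 4: bank0 row0 -> MISS (open row0); precharges=1
Acc 5: bank0 row4 -> MISS (open row4); precharges=2
Acc 6: bank0 row1 -> MISS (open row1); precharges=3
Acc 7: bank1 row4 -> MISS (open row4); precharges=4
Acc 8: bank0 row2 -> MISS (open row2); precharges=5
Acc 9: bank0 row4 -> MISS (open row4); precharges=6
Acc 10: bank1 row4 -> HIT
Acc 11: bank1 row0 -> MISS (open row0); precharges=7
Acc 12: bank0 row3 -> MISS (open row3); precharges=8
Acc 13: bank1 row3 -> MISS (open row3); precharges=9
Acc 14: bank1 row1 -> MISS (open row1); precharges=10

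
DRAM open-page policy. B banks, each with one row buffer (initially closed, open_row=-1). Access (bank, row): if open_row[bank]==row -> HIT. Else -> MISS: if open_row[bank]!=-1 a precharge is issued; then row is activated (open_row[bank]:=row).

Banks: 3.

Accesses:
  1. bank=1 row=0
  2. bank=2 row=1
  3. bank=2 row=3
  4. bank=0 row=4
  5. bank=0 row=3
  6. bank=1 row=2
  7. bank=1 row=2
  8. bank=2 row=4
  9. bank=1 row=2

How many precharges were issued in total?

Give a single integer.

Acc 1: bank1 row0 -> MISS (open row0); precharges=0
Acc 2: bank2 row1 -> MISS (open row1); precharges=0
Acc 3: bank2 row3 -> MISS (open row3); precharges=1
Acc 4: bank0 row4 -> MISS (open row4); precharges=1
Acc 5: bank0 row3 -> MISS (open row3); precharges=2
Acc 6: bank1 row2 -> MISS (open row2); precharges=3
Acc 7: bank1 row2 -> HIT
Acc 8: bank2 row4 -> MISS (open row4); precharges=4
Acc 9: bank1 row2 -> HIT

Answer: 4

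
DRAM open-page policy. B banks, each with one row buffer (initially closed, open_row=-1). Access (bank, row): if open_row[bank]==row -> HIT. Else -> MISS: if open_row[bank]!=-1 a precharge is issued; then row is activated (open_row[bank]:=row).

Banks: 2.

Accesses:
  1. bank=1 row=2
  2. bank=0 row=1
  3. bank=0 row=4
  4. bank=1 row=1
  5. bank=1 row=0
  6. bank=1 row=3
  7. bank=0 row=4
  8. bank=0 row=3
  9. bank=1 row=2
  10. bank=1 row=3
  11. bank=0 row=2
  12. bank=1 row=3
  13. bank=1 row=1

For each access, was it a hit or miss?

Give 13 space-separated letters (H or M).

Answer: M M M M M M H M M M M H M

Derivation:
Acc 1: bank1 row2 -> MISS (open row2); precharges=0
Acc 2: bank0 row1 -> MISS (open row1); precharges=0
Acc 3: bank0 row4 -> MISS (open row4); precharges=1
Acc 4: bank1 row1 -> MISS (open row1); precharges=2
Acc 5: bank1 row0 -> MISS (open row0); precharges=3
Acc 6: bank1 row3 -> MISS (open row3); precharges=4
Acc 7: bank0 row4 -> HIT
Acc 8: bank0 row3 -> MISS (open row3); precharges=5
Acc 9: bank1 row2 -> MISS (open row2); precharges=6
Acc 10: bank1 row3 -> MISS (open row3); precharges=7
Acc 11: bank0 row2 -> MISS (open row2); precharges=8
Acc 12: bank1 row3 -> HIT
Acc 13: bank1 row1 -> MISS (open row1); precharges=9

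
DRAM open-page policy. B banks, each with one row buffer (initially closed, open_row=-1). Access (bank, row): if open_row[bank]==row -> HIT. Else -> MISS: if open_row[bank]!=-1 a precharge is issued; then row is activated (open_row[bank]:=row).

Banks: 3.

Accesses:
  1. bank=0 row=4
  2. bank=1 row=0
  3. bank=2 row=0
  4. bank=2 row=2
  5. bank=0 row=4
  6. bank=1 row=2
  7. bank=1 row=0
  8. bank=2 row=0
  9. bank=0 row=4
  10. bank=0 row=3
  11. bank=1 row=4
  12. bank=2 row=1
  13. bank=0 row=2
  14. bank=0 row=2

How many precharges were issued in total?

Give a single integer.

Acc 1: bank0 row4 -> MISS (open row4); precharges=0
Acc 2: bank1 row0 -> MISS (open row0); precharges=0
Acc 3: bank2 row0 -> MISS (open row0); precharges=0
Acc 4: bank2 row2 -> MISS (open row2); precharges=1
Acc 5: bank0 row4 -> HIT
Acc 6: bank1 row2 -> MISS (open row2); precharges=2
Acc 7: bank1 row0 -> MISS (open row0); precharges=3
Acc 8: bank2 row0 -> MISS (open row0); precharges=4
Acc 9: bank0 row4 -> HIT
Acc 10: bank0 row3 -> MISS (open row3); precharges=5
Acc 11: bank1 row4 -> MISS (open row4); precharges=6
Acc 12: bank2 row1 -> MISS (open row1); precharges=7
Acc 13: bank0 row2 -> MISS (open row2); precharges=8
Acc 14: bank0 row2 -> HIT

Answer: 8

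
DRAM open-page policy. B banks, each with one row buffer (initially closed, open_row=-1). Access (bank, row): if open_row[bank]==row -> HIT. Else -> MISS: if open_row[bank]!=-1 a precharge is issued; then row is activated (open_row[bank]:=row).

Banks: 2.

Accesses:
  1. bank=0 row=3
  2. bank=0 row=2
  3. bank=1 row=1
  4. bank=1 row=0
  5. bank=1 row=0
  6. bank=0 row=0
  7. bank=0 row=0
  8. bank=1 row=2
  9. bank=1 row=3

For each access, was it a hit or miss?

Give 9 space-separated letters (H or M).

Acc 1: bank0 row3 -> MISS (open row3); precharges=0
Acc 2: bank0 row2 -> MISS (open row2); precharges=1
Acc 3: bank1 row1 -> MISS (open row1); precharges=1
Acc 4: bank1 row0 -> MISS (open row0); precharges=2
Acc 5: bank1 row0 -> HIT
Acc 6: bank0 row0 -> MISS (open row0); precharges=3
Acc 7: bank0 row0 -> HIT
Acc 8: bank1 row2 -> MISS (open row2); precharges=4
Acc 9: bank1 row3 -> MISS (open row3); precharges=5

Answer: M M M M H M H M M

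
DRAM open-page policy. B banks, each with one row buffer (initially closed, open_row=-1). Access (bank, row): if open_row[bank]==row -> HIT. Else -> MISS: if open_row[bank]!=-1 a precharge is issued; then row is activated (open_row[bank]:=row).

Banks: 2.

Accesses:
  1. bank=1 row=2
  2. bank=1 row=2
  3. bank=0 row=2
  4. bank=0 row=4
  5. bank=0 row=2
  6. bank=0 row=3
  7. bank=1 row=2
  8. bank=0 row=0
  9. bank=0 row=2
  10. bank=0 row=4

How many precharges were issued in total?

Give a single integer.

Answer: 6

Derivation:
Acc 1: bank1 row2 -> MISS (open row2); precharges=0
Acc 2: bank1 row2 -> HIT
Acc 3: bank0 row2 -> MISS (open row2); precharges=0
Acc 4: bank0 row4 -> MISS (open row4); precharges=1
Acc 5: bank0 row2 -> MISS (open row2); precharges=2
Acc 6: bank0 row3 -> MISS (open row3); precharges=3
Acc 7: bank1 row2 -> HIT
Acc 8: bank0 row0 -> MISS (open row0); precharges=4
Acc 9: bank0 row2 -> MISS (open row2); precharges=5
Acc 10: bank0 row4 -> MISS (open row4); precharges=6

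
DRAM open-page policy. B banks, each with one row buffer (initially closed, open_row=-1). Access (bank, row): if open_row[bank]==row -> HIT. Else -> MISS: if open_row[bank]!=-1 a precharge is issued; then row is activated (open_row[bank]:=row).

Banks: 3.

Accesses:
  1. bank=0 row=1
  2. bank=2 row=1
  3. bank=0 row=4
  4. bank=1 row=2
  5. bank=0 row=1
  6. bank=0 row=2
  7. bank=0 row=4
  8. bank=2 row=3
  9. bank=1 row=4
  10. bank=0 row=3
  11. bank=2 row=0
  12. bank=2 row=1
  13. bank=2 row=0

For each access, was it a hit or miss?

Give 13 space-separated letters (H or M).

Answer: M M M M M M M M M M M M M

Derivation:
Acc 1: bank0 row1 -> MISS (open row1); precharges=0
Acc 2: bank2 row1 -> MISS (open row1); precharges=0
Acc 3: bank0 row4 -> MISS (open row4); precharges=1
Acc 4: bank1 row2 -> MISS (open row2); precharges=1
Acc 5: bank0 row1 -> MISS (open row1); precharges=2
Acc 6: bank0 row2 -> MISS (open row2); precharges=3
Acc 7: bank0 row4 -> MISS (open row4); precharges=4
Acc 8: bank2 row3 -> MISS (open row3); precharges=5
Acc 9: bank1 row4 -> MISS (open row4); precharges=6
Acc 10: bank0 row3 -> MISS (open row3); precharges=7
Acc 11: bank2 row0 -> MISS (open row0); precharges=8
Acc 12: bank2 row1 -> MISS (open row1); precharges=9
Acc 13: bank2 row0 -> MISS (open row0); precharges=10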